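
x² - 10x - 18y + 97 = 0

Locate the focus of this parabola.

(5, 17/2)

Only x is squared. Complete the square in x: (x - 5)² = 18(y - 4).
Vertex (5, 4); 4p = 18 so p = 9/2. Opens up.
Focus is p units from the vertex along the axis: (h, k + p).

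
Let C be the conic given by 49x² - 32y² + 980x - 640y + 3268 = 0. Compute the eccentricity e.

e = 9/7

Collect terms: 49(x² + 20x) -32(y² + 20y) = -3268
49(x + 10)² -32(y + 10)² = -3268 + 4900 - 3200 = -1568
Divide through by -1568 to get (y + 10)²/49 - (x + 10)²/32 = 1.
Hyperbola, center (-10, -10), transverse axis vertical; a² = 49, b² = 32.
c² = a² + b² = 81, so c = 9.
e = c/a = 9/7.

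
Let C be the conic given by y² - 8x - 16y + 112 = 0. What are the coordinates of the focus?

(8, 8)

Only y is squared. Complete the square in y: (y - 8)² = 8(x - 6).
Vertex (6, 8); 4p = 8 so p = 2. Opens right.
Focus is p units from the vertex along the axis: (h + p, k).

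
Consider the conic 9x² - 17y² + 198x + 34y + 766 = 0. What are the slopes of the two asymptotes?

3√17/17 and -3√17/17

Group the x- and y-terms: 9(x² + 22x) -17(y² - 2y) = -766
Complete the square: 9(x + 11)² -17(y - 1)² = -766 + 1089 - 17 = 306
Divide by 306: (x + 11)²/34 - (y - 1)²/18 = 1
Hyperbola, center (-11, 1), transverse axis horizontal; a² = 34, b² = 18.
For a horizontal hyperbola the asymptotes have slope ±b/a.
Here that is ±3√2/√34 = ±3√17/17.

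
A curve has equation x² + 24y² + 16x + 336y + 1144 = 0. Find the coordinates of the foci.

(-8 - 2√23, -7) and (-8 + 2√23, -7)

Rearranging, (x² + 16x) + 24(y² + 14y) = -1144.
Complete the square in x and y: (x + 8)² + 24(y + 7)² = -1144 + 64 + 1176 = 96
Divide by 96: (x + 8)²/96 + (y + 7)²/4 = 1
Ellipse, center (-8, -7), major axis horizontal; a² = 96, b² = 4.
c² = a² - b² = 96 - 4 = 92, so c = 2√23.
Foci lie on the horizontal axis through the center: (h ± c, k).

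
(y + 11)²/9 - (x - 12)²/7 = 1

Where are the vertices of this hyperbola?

(12, -14) and (12, -8)

Center (12, -11). The positive term is the y-term, so the transverse axis is vertical; a² = 9, b² = 7.
a = 3. Vertices at (h, k ± a).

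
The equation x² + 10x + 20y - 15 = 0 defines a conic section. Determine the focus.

Only x is squared. Complete the square in x: (x + 5)² = -20(y - 2).
Vertex (-5, 2); 4p = -20 so p = -5. Opens down.
Focus is p units from the vertex along the axis: (h, k + p).

(-5, -3)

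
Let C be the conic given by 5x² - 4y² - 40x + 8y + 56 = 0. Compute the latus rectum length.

Group: 5(x² - 8x) -4(y² - 2y) = -56
Complete the square: 5(x - 4)² -4(y - 1)² = -56 + 80 - 4 = 20
Divide by 20: (x - 4)²/4 - (y - 1)²/5 = 1
Hyperbola, center (4, 1), transverse axis horizontal; a² = 4, b² = 5.
Latus rectum length = 2b²/a = 2·5/2 = 5.

5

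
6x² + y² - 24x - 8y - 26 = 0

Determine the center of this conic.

Collect terms: 6(x² - 4x) + (y² - 8y) = 26
Completing the square gives 6(x - 2)² + (y - 4)² = 26 + 24 + 16 = 66.
Dividing both sides by 66: (x - 2)²/11 + (y - 4)²/66 = 1
Ellipse with center (2, 4).

(2, 4)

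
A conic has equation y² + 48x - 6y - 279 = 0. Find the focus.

(-6, 3)

Only y is squared. Complete the square in y: (y - 3)² = -48(x - 6).
Vertex (6, 3); 4p = -48 so p = -12. Opens left.
Focus is p units from the vertex along the axis: (h + p, k).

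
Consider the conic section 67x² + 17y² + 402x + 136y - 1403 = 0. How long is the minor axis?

Group: 67(x² + 6x) + 17(y² + 8y) = 1403
Complete the square: 67(x + 3)² + 17(y + 4)² = 1403 + 603 + 272 = 2278
Divide through by 2278 to get (x + 3)²/34 + (y + 4)²/134 = 1.
Ellipse, center (-3, -4), major axis vertical; a² = 134, b² = 34.
b² = 34 so b = √34; the minor axis has length 2b = 2√34.

2√34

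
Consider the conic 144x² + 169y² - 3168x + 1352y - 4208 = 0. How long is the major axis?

26

Group: 144(x² - 22x) + 169(y² + 8y) = 4208
Complete the square in x and y: 144(x - 11)² + 169(y + 4)² = 4208 + 17424 + 2704 = 24336
Divide by 24336: (x - 11)²/169 + (y + 4)²/144 = 1
Ellipse, center (11, -4), major axis horizontal; a² = 169, b² = 144.
a² = 169 so a = 13; the major axis has length 2a = 26.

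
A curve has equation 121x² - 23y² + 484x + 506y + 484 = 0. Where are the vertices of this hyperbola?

(-2, 0) and (-2, 22)

Rearranging, 121(x² + 4x) -23(y² - 22y) = -484.
Complete the square in x and y: 121(x + 2)² -23(y - 11)² = -484 + 484 - 2783 = -2783
Divide through by -2783 to get (y - 11)²/121 - (x + 2)²/23 = 1.
Hyperbola, center (-2, 11), transverse axis vertical; a² = 121, b² = 23.
a = 11. Vertices at (h, k ± a).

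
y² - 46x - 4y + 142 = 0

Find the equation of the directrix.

x = -17/2

Only y is squared. Complete the square in y: (y - 2)² = 46(x - 3).
Vertex (3, 2); 4p = 46 so p = 23/2. Opens right.
Directrix is the vertical line x = h − p = 3 − (23/2) = -17/2.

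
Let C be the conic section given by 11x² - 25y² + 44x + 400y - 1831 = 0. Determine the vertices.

(-7, 8) and (3, 8)

Rearranging, 11(x² + 4x) -25(y² - 16y) = 1831.
Complete the square in x and y: 11(x + 2)² -25(y - 8)² = 1831 + 44 - 1600 = 275
Dividing both sides by 275: (x + 2)²/25 - (y - 8)²/11 = 1
Hyperbola, center (-2, 8), transverse axis horizontal; a² = 25, b² = 11.
a = 5. Vertices at (h ± a, k).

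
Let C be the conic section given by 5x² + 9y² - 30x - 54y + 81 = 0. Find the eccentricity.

Rearranging, 5(x² - 6x) + 9(y² - 6y) = -81.
5(x - 3)² + 9(y - 3)² = -81 + 45 + 81 = 45
Divide through by 45 to get (x - 3)²/9 + (y - 3)²/5 = 1.
Ellipse, center (3, 3), major axis horizontal; a² = 9, b² = 5.
c² = a² - b² = 4, so c = 2.
e = c/a = 2/3.

e = 2/3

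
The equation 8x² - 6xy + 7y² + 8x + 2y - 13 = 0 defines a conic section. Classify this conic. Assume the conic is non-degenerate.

ellipse

A = 8, B = -6, C = 7.
Discriminant B² − 4AC = (-6)² − 4·8·7 = -188.
B² − 4AC < 0 ⇒ ellipse.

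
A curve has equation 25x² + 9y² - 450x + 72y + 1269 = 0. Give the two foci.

Group: 25(x² - 18x) + 9(y² + 8y) = -1269
25(x - 9)² + 9(y + 4)² = -1269 + 2025 + 144 = 900
Divide by 900: (x - 9)²/36 + (y + 4)²/100 = 1
Ellipse, center (9, -4), major axis vertical; a² = 100, b² = 36.
c² = a² - b² = 100 - 36 = 64, so c = 8.
Foci lie on the vertical axis through the center: (h, k ± c).

(9, -12) and (9, 4)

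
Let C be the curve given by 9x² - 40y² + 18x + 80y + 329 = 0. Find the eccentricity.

Group: 9(x² + 2x) -40(y² - 2y) = -329
Complete the square in x and y: 9(x + 1)² -40(y - 1)² = -329 + 9 - 40 = -360
Divide by -360: (y - 1)²/9 - (x + 1)²/40 = 1
Hyperbola, center (-1, 1), transverse axis vertical; a² = 9, b² = 40.
c² = a² + b² = 49, so c = 7.
e = c/a = 7/3.

e = 7/3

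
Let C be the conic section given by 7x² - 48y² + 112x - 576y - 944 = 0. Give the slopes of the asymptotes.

√21/12 and -√21/12

Group: 7(x² + 16x) -48(y² + 12y) = 944
Complete the square: 7(x + 8)² -48(y + 6)² = 944 + 448 - 1728 = -336
Divide through by -336 to get (y + 6)²/7 - (x + 8)²/48 = 1.
Hyperbola, center (-8, -6), transverse axis vertical; a² = 7, b² = 48.
For a vertical hyperbola the asymptotes have slope ±a/b.
Here that is ±√7/4√3 = ±√21/12.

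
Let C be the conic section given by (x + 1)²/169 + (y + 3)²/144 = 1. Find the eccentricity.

Center (-1, -3). The larger denominator 169 sits under the x-term, so the major axis is horizontal; a² = 169, b² = 144.
c² = a² - b² = 25, so c = 5.
e = c/a = 5/13.

e = 5/13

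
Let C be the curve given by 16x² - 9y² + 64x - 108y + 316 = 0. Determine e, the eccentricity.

Group: 16(x² + 4x) -9(y² + 12y) = -316
16(x + 2)² -9(y + 6)² = -316 + 64 - 324 = -576
Divide by -576: (y + 6)²/64 - (x + 2)²/36 = 1
Hyperbola, center (-2, -6), transverse axis vertical; a² = 64, b² = 36.
c² = a² + b² = 100, so c = 10.
e = c/a = 10/8 = 5/4.

e = 5/4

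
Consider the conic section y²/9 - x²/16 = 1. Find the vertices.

Center (0, 0). The positive term is the y-term, so the transverse axis is vertical; a² = 9, b² = 16.
a = 3. Vertices at (h, k ± a).

(0, -3) and (0, 3)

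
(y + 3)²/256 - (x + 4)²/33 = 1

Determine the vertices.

(-4, -19) and (-4, 13)

Center (-4, -3). The positive term is the y-term, so the transverse axis is vertical; a² = 256, b² = 33.
a = 16. Vertices at (h, k ± a).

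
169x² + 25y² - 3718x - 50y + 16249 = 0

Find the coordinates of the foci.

Group: 169(x² - 22x) + 25(y² - 2y) = -16249
Complete the square: 169(x - 11)² + 25(y - 1)² = -16249 + 20449 + 25 = 4225
Dividing both sides by 4225: (x - 11)²/25 + (y - 1)²/169 = 1
Ellipse, center (11, 1), major axis vertical; a² = 169, b² = 25.
c² = a² - b² = 169 - 25 = 144, so c = 12.
Foci lie on the vertical axis through the center: (h, k ± c).

(11, -11) and (11, 13)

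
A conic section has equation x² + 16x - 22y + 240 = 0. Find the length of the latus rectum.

Only x is squared. Complete the square in x: (x + 8)² = 22(y - 8).
Vertex (-8, 8); 4p = 22 so p = 11/2. Opens up.
Latus rectum length = |4p| = 22.

22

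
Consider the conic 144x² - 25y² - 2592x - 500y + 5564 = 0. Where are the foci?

(-4, -10) and (22, -10)

Group: 144(x² - 18x) -25(y² + 20y) = -5564
144(x - 9)² -25(y + 10)² = -5564 + 11664 - 2500 = 3600
Divide through by 3600 to get (x - 9)²/25 - (y + 10)²/144 = 1.
Hyperbola, center (9, -10), transverse axis horizontal; a² = 25, b² = 144.
c² = a² + b² = 25 + 144 = 169, so c = 13.
Foci lie on the horizontal axis through the center: (h ± c, k).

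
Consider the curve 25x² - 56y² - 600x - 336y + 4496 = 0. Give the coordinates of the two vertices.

(12, -8) and (12, 2)

Group the x- and y-terms: 25(x² - 24x) -56(y² + 6y) = -4496
Complete the square: 25(x - 12)² -56(y + 3)² = -4496 + 3600 - 504 = -1400
Divide by -1400: (y + 3)²/25 - (x - 12)²/56 = 1
Hyperbola, center (12, -3), transverse axis vertical; a² = 25, b² = 56.
a = 5. Vertices at (h, k ± a).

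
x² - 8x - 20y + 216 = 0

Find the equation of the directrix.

Only x is squared. Complete the square in x: (x - 4)² = 20(y - 10).
Vertex (4, 10); 4p = 20 so p = 5. Opens up.
Directrix is the horizontal line y = k − p = 10 − (5) = 5.

y = 5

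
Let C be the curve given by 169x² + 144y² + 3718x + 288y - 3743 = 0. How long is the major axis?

Group: 169(x² + 22x) + 144(y² + 2y) = 3743
Complete the square in x and y: 169(x + 11)² + 144(y + 1)² = 3743 + 20449 + 144 = 24336
Dividing both sides by 24336: (x + 11)²/144 + (y + 1)²/169 = 1
Ellipse, center (-11, -1), major axis vertical; a² = 169, b² = 144.
a² = 169 so a = 13; the major axis has length 2a = 26.

26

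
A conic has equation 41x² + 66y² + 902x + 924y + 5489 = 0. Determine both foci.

41(x² + 22x) + 66(y² + 14y) = -5489
41(x + 11)² + 66(y + 7)² = -5489 + 4961 + 3234 = 2706
Dividing both sides by 2706: (x + 11)²/66 + (y + 7)²/41 = 1
Ellipse, center (-11, -7), major axis horizontal; a² = 66, b² = 41.
c² = a² - b² = 66 - 41 = 25, so c = 5.
Foci lie on the horizontal axis through the center: (h ± c, k).

(-16, -7) and (-6, -7)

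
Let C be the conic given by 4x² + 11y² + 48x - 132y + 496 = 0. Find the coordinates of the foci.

(-6 - √7, 6) and (-6 + √7, 6)

Collect terms: 4(x² + 12x) + 11(y² - 12y) = -496
Complete the square: 4(x + 6)² + 11(y - 6)² = -496 + 144 + 396 = 44
Dividing both sides by 44: (x + 6)²/11 + (y - 6)²/4 = 1
Ellipse, center (-6, 6), major axis horizontal; a² = 11, b² = 4.
c² = a² - b² = 11 - 4 = 7, so c = √7.
Foci lie on the horizontal axis through the center: (h ± c, k).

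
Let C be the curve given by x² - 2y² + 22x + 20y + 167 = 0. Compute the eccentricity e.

Rearranging, (x² + 22x) -2(y² - 10y) = -167.
Complete the square: (x + 11)² -2(y - 5)² = -167 + 121 - 50 = -96
Dividing both sides by -96: (y - 5)²/48 - (x + 11)²/96 = 1
Hyperbola, center (-11, 5), transverse axis vertical; a² = 48, b² = 96.
c² = a² + b² = 144, so c = 12.
e = c/a = 12/4√3 = √3.

e = √3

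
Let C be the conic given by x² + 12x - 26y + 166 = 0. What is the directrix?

Only x is squared. Complete the square in x: (x + 6)² = 26(y - 5).
Vertex (-6, 5); 4p = 26 so p = 13/2. Opens up.
Directrix is the horizontal line y = k − p = 5 − (13/2) = -3/2.

y = -3/2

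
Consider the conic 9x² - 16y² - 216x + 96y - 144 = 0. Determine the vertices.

Rearranging, 9(x² - 24x) -16(y² - 6y) = 144.
Complete the square in x and y: 9(x - 12)² -16(y - 3)² = 144 + 1296 - 144 = 1296
Divide through by 1296 to get (x - 12)²/144 - (y - 3)²/81 = 1.
Hyperbola, center (12, 3), transverse axis horizontal; a² = 144, b² = 81.
a = 12. Vertices at (h ± a, k).

(0, 3) and (24, 3)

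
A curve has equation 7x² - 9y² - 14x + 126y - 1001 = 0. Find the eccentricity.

7(x² - 2x) -9(y² - 14y) = 1001
Completing the square gives 7(x - 1)² -9(y - 7)² = 1001 + 7 - 441 = 567.
Divide through by 567 to get (x - 1)²/81 - (y - 7)²/63 = 1.
Hyperbola, center (1, 7), transverse axis horizontal; a² = 81, b² = 63.
c² = a² + b² = 144, so c = 12.
e = c/a = 12/9 = 4/3.

e = 4/3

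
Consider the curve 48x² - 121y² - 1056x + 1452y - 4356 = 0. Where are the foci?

(-2, 6) and (24, 6)

Group: 48(x² - 22x) -121(y² - 12y) = 4356
Completing the square gives 48(x - 11)² -121(y - 6)² = 4356 + 5808 - 4356 = 5808.
Divide by 5808: (x - 11)²/121 - (y - 6)²/48 = 1
Hyperbola, center (11, 6), transverse axis horizontal; a² = 121, b² = 48.
c² = a² + b² = 121 + 48 = 169, so c = 13.
Foci lie on the horizontal axis through the center: (h ± c, k).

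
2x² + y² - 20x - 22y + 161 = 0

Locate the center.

Rearranging, 2(x² - 10x) + (y² - 22y) = -161.
Complete the square: 2(x - 5)² + (y - 11)² = -161 + 50 + 121 = 10
Dividing both sides by 10: (x - 5)²/5 + (y - 11)²/10 = 1
Ellipse with center (5, 11).

(5, 11)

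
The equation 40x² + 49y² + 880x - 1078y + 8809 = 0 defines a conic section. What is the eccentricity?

e = 3/7

Rearranging, 40(x² + 22x) + 49(y² - 22y) = -8809.
Complete the square: 40(x + 11)² + 49(y - 11)² = -8809 + 4840 + 5929 = 1960
Divide by 1960: (x + 11)²/49 + (y - 11)²/40 = 1
Ellipse, center (-11, 11), major axis horizontal; a² = 49, b² = 40.
c² = a² - b² = 9, so c = 3.
e = c/a = 3/7.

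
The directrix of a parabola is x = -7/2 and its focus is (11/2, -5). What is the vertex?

The vertex is the midpoint between the focus and the directrix along the axis of symmetry.
Axis is horizontal (directrix is vertical). Vertex x-coordinate = (11/2 + (-7/2))/2 = 1; y-coordinate = -5.

(1, -5)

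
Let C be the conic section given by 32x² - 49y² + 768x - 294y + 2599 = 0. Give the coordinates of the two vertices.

(-19, -3) and (-5, -3)

Group the x- and y-terms: 32(x² + 24x) -49(y² + 6y) = -2599
Complete the square: 32(x + 12)² -49(y + 3)² = -2599 + 4608 - 441 = 1568
Divide by 1568: (x + 12)²/49 - (y + 3)²/32 = 1
Hyperbola, center (-12, -3), transverse axis horizontal; a² = 49, b² = 32.
a = 7. Vertices at (h ± a, k).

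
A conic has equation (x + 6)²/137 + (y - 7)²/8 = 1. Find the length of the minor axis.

Center (-6, 7). The larger denominator 137 sits under the x-term, so the major axis is horizontal; a² = 137, b² = 8.
b² = 8 so b = 2√2; the minor axis has length 2b = 4√2.

4√2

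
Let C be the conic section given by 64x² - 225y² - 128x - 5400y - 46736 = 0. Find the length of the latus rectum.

Group the x- and y-terms: 64(x² - 2x) -225(y² + 24y) = 46736
Complete the square in x and y: 64(x - 1)² -225(y + 12)² = 46736 + 64 - 32400 = 14400
Dividing both sides by 14400: (x - 1)²/225 - (y + 12)²/64 = 1
Hyperbola, center (1, -12), transverse axis horizontal; a² = 225, b² = 64.
Latus rectum length = 2b²/a = 2·64/15 = 128/15.

128/15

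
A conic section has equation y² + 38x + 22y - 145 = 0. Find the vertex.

Only y is squared. Complete the square in y: (y + 11)² = -38(x - 7).
Vertex (7, -11); 4p = -38 so p = -19/2. Opens left.

(7, -11)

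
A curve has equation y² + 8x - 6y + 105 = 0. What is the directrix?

x = -10

Only y is squared. Complete the square in y: (y - 3)² = -8(x + 12).
Vertex (-12, 3); 4p = -8 so p = -2. Opens left.
Directrix is the vertical line x = h − p = -12 − (-2) = -10.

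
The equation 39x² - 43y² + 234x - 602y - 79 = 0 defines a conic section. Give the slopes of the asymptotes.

39(x² + 6x) -43(y² + 14y) = 79
Complete the square: 39(x + 3)² -43(y + 7)² = 79 + 351 - 2107 = -1677
Divide through by -1677 to get (y + 7)²/39 - (x + 3)²/43 = 1.
Hyperbola, center (-3, -7), transverse axis vertical; a² = 39, b² = 43.
For a vertical hyperbola the asymptotes have slope ±a/b.
Here that is ±√39/√43 = ±√1677/43.

√1677/43 and -√1677/43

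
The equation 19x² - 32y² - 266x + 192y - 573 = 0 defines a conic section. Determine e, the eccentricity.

Rearranging, 19(x² - 14x) -32(y² - 6y) = 573.
Complete the square: 19(x - 7)² -32(y - 3)² = 573 + 931 - 288 = 1216
Dividing both sides by 1216: (x - 7)²/64 - (y - 3)²/38 = 1
Hyperbola, center (7, 3), transverse axis horizontal; a² = 64, b² = 38.
c² = a² + b² = 102, so c = √102.
e = c/a = √102/8.

e = √102/8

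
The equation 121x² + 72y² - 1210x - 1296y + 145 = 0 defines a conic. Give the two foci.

121(x² - 10x) + 72(y² - 18y) = -145
Complete the square: 121(x - 5)² + 72(y - 9)² = -145 + 3025 + 5832 = 8712
Divide through by 8712 to get (x - 5)²/72 + (y - 9)²/121 = 1.
Ellipse, center (5, 9), major axis vertical; a² = 121, b² = 72.
c² = a² - b² = 121 - 72 = 49, so c = 7.
Foci lie on the vertical axis through the center: (h, k ± c).

(5, 2) and (5, 16)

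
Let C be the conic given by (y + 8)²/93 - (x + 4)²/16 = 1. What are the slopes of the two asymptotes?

Center (-4, -8). The positive term is the y-term, so the transverse axis is vertical; a² = 93, b² = 16.
For a vertical hyperbola the asymptotes have slope ±a/b.
Here that is ±√93/4.

√93/4 and -√93/4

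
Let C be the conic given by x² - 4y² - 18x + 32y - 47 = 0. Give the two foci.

(9 - 4√5, 4) and (9 + 4√5, 4)

(x² - 18x) -4(y² - 8y) = 47
Complete the square: (x - 9)² -4(y - 4)² = 47 + 81 - 64 = 64
Dividing both sides by 64: (x - 9)²/64 - (y - 4)²/16 = 1
Hyperbola, center (9, 4), transverse axis horizontal; a² = 64, b² = 16.
c² = a² + b² = 64 + 16 = 80, so c = 4√5.
Foci lie on the horizontal axis through the center: (h ± c, k).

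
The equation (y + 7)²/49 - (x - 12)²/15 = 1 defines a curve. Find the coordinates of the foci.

(12, -15) and (12, 1)

Center (12, -7). The positive term is the y-term, so the transverse axis is vertical; a² = 49, b² = 15.
c² = a² + b² = 49 + 15 = 64, so c = 8.
Foci lie on the vertical axis through the center: (h, k ± c).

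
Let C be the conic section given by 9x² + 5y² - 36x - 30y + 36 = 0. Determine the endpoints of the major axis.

Rearranging, 9(x² - 4x) + 5(y² - 6y) = -36.
Complete the square: 9(x - 2)² + 5(y - 3)² = -36 + 36 + 45 = 45
Divide by 45: (x - 2)²/5 + (y - 3)²/9 = 1
Ellipse, center (2, 3), major axis vertical; a² = 9, b² = 5.
a = 3. Vertices at (h, k ± a).

(2, 0) and (2, 6)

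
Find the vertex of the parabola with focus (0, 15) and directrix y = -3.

(0, 6)

The vertex is the midpoint between the focus and the directrix along the axis of symmetry.
Axis is vertical (directrix is horizontal). Vertex y-coordinate = (15 + (-3))/2 = 6; x-coordinate = 0.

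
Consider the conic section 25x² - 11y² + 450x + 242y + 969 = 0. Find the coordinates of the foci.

25(x² + 18x) -11(y² - 22y) = -969
Completing the square gives 25(x + 9)² -11(y - 11)² = -969 + 2025 - 1331 = -275.
Divide through by -275 to get (y - 11)²/25 - (x + 9)²/11 = 1.
Hyperbola, center (-9, 11), transverse axis vertical; a² = 25, b² = 11.
c² = a² + b² = 25 + 11 = 36, so c = 6.
Foci lie on the vertical axis through the center: (h, k ± c).

(-9, 5) and (-9, 17)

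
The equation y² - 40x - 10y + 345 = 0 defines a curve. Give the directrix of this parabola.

Only y is squared. Complete the square in y: (y - 5)² = 40(x - 8).
Vertex (8, 5); 4p = 40 so p = 10. Opens right.
Directrix is the vertical line x = h − p = 8 − (10) = -2.

x = -2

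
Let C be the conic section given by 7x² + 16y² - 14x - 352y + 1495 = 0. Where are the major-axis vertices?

Group the x- and y-terms: 7(x² - 2x) + 16(y² - 22y) = -1495
Complete the square: 7(x - 1)² + 16(y - 11)² = -1495 + 7 + 1936 = 448
Divide through by 448 to get (x - 1)²/64 + (y - 11)²/28 = 1.
Ellipse, center (1, 11), major axis horizontal; a² = 64, b² = 28.
a = 8. Vertices at (h ± a, k).

(-7, 11) and (9, 11)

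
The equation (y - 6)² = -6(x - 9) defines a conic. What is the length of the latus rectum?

Vertex (9, 6); 4p = -6 so p = -3/2. Opens left.
Latus rectum length = |4p| = 6.

6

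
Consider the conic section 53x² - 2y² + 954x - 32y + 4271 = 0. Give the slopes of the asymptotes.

√106/2 and -√106/2

Group: 53(x² + 18x) -2(y² + 16y) = -4271
Complete the square in x and y: 53(x + 9)² -2(y + 8)² = -4271 + 4293 - 128 = -106
Dividing both sides by -106: (y + 8)²/53 - (x + 9)²/2 = 1
Hyperbola, center (-9, -8), transverse axis vertical; a² = 53, b² = 2.
For a vertical hyperbola the asymptotes have slope ±a/b.
Here that is ±√53/√2 = ±√106/2.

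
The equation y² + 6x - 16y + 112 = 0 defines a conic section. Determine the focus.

Only y is squared. Complete the square in y: (y - 8)² = -6(x + 8).
Vertex (-8, 8); 4p = -6 so p = -3/2. Opens left.
Focus is p units from the vertex along the axis: (h + p, k).

(-19/2, 8)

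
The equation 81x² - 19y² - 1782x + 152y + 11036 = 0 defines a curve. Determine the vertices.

Group: 81(x² - 22x) -19(y² - 8y) = -11036
81(x - 11)² -19(y - 4)² = -11036 + 9801 - 304 = -1539
Divide through by -1539 to get (y - 4)²/81 - (x - 11)²/19 = 1.
Hyperbola, center (11, 4), transverse axis vertical; a² = 81, b² = 19.
a = 9. Vertices at (h, k ± a).

(11, -5) and (11, 13)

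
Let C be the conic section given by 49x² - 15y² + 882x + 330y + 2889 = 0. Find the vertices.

Group: 49(x² + 18x) -15(y² - 22y) = -2889
Complete the square: 49(x + 9)² -15(y - 11)² = -2889 + 3969 - 1815 = -735
Divide through by -735 to get (y - 11)²/49 - (x + 9)²/15 = 1.
Hyperbola, center (-9, 11), transverse axis vertical; a² = 49, b² = 15.
a = 7. Vertices at (h, k ± a).

(-9, 4) and (-9, 18)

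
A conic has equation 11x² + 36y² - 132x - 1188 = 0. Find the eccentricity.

Rearranging, 11(x² - 12x) + 36y² = 1188.
Completing the square gives 11(x - 6)² + 36y² = 1188 + 396 + 0 = 1584.
Divide through by 1584 to get (x - 6)²/144 + y²/44 = 1.
Ellipse, center (6, 0), major axis horizontal; a² = 144, b² = 44.
c² = a² - b² = 100, so c = 10.
e = c/a = 10/12 = 5/6.

e = 5/6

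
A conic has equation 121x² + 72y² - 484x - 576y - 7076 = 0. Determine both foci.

121(x² - 4x) + 72(y² - 8y) = 7076
Complete the square: 121(x - 2)² + 72(y - 4)² = 7076 + 484 + 1152 = 8712
Divide through by 8712 to get (x - 2)²/72 + (y - 4)²/121 = 1.
Ellipse, center (2, 4), major axis vertical; a² = 121, b² = 72.
c² = a² - b² = 121 - 72 = 49, so c = 7.
Foci lie on the vertical axis through the center: (h, k ± c).

(2, -3) and (2, 11)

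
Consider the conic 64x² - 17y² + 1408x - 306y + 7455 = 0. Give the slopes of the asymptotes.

Group the x- and y-terms: 64(x² + 22x) -17(y² + 18y) = -7455
64(x + 11)² -17(y + 9)² = -7455 + 7744 - 1377 = -1088
Divide by -1088: (y + 9)²/64 - (x + 11)²/17 = 1
Hyperbola, center (-11, -9), transverse axis vertical; a² = 64, b² = 17.
For a vertical hyperbola the asymptotes have slope ±a/b.
Here that is ±8/√17 = ±8√17/17.

8√17/17 and -8√17/17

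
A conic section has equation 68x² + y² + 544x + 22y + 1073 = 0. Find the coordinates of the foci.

Group the x- and y-terms: 68(x² + 8x) + (y² + 22y) = -1073
Completing the square gives 68(x + 4)² + (y + 11)² = -1073 + 1088 + 121 = 136.
Divide by 136: (x + 4)²/2 + (y + 11)²/136 = 1
Ellipse, center (-4, -11), major axis vertical; a² = 136, b² = 2.
c² = a² - b² = 136 - 2 = 134, so c = √134.
Foci lie on the vertical axis through the center: (h, k ± c).

(-4, -11 - √134) and (-4, -11 + √134)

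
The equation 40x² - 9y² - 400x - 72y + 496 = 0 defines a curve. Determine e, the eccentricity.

Group the x- and y-terms: 40(x² - 10x) -9(y² + 8y) = -496
Complete the square in x and y: 40(x - 5)² -9(y + 4)² = -496 + 1000 - 144 = 360
Divide through by 360 to get (x - 5)²/9 - (y + 4)²/40 = 1.
Hyperbola, center (5, -4), transverse axis horizontal; a² = 9, b² = 40.
c² = a² + b² = 49, so c = 7.
e = c/a = 7/3.

e = 7/3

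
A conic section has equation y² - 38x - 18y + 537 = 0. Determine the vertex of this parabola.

Only y is squared. Complete the square in y: (y - 9)² = 38(x - 12).
Vertex (12, 9); 4p = 38 so p = 19/2. Opens right.

(12, 9)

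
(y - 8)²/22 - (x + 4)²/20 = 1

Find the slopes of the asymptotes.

Center (-4, 8). The positive term is the y-term, so the transverse axis is vertical; a² = 22, b² = 20.
For a vertical hyperbola the asymptotes have slope ±a/b.
Here that is ±√22/2√5 = ±√110/10.

√110/10 and -√110/10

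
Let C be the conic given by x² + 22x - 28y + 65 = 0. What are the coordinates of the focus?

(-11, 5)

Only x is squared. Complete the square in x: (x + 11)² = 28(y + 2).
Vertex (-11, -2); 4p = 28 so p = 7. Opens up.
Focus is p units from the vertex along the axis: (h, k + p).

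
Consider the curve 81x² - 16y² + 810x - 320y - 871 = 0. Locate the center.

Group: 81(x² + 10x) -16(y² + 20y) = 871
Complete the square: 81(x + 5)² -16(y + 10)² = 871 + 2025 - 1600 = 1296
Divide through by 1296 to get (x + 5)²/16 - (y + 10)²/81 = 1.
Hyperbola with center (-5, -10).

(-5, -10)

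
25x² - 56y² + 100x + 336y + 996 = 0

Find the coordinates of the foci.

Collect terms: 25(x² + 4x) -56(y² - 6y) = -996
Complete the square in x and y: 25(x + 2)² -56(y - 3)² = -996 + 100 - 504 = -1400
Divide through by -1400 to get (y - 3)²/25 - (x + 2)²/56 = 1.
Hyperbola, center (-2, 3), transverse axis vertical; a² = 25, b² = 56.
c² = a² + b² = 25 + 56 = 81, so c = 9.
Foci lie on the vertical axis through the center: (h, k ± c).

(-2, -6) and (-2, 12)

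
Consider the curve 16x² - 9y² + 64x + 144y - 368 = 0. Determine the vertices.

Group the x- and y-terms: 16(x² + 4x) -9(y² - 16y) = 368
Complete the square in x and y: 16(x + 2)² -9(y - 8)² = 368 + 64 - 576 = -144
Divide through by -144 to get (y - 8)²/16 - (x + 2)²/9 = 1.
Hyperbola, center (-2, 8), transverse axis vertical; a² = 16, b² = 9.
a = 4. Vertices at (h, k ± a).

(-2, 4) and (-2, 12)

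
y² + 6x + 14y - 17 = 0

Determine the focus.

(19/2, -7)

Only y is squared. Complete the square in y: (y + 7)² = -6(x - 11).
Vertex (11, -7); 4p = -6 so p = -3/2. Opens left.
Focus is p units from the vertex along the axis: (h + p, k).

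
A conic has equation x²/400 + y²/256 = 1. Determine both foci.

Center (0, 0). The larger denominator 400 sits under the x-term, so the major axis is horizontal; a² = 400, b² = 256.
c² = a² - b² = 400 - 256 = 144, so c = 12.
Foci lie on the horizontal axis through the center: (h ± c, k).

(-12, 0) and (12, 0)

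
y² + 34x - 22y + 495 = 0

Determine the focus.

Only y is squared. Complete the square in y: (y - 11)² = -34(x + 11).
Vertex (-11, 11); 4p = -34 so p = -17/2. Opens left.
Focus is p units from the vertex along the axis: (h + p, k).

(-39/2, 11)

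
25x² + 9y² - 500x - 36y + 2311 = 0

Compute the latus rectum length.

18/5

Group the x- and y-terms: 25(x² - 20x) + 9(y² - 4y) = -2311
Complete the square: 25(x - 10)² + 9(y - 2)² = -2311 + 2500 + 36 = 225
Dividing both sides by 225: (x - 10)²/9 + (y - 2)²/25 = 1
Ellipse, center (10, 2), major axis vertical; a² = 25, b² = 9.
Latus rectum length = 2b²/a = 2·9/5 = 18/5.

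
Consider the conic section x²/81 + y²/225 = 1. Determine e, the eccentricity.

Center (0, 0). The larger denominator 225 sits under the y-term, so the major axis is vertical; a² = 225, b² = 81.
c² = a² - b² = 144, so c = 12.
e = c/a = 12/15 = 4/5.

e = 4/5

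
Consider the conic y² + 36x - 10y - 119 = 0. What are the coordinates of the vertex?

(4, 5)

Only y is squared. Complete the square in y: (y - 5)² = -36(x - 4).
Vertex (4, 5); 4p = -36 so p = -9. Opens left.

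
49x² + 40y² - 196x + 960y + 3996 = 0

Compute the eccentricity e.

e = 3/7

Group: 49(x² - 4x) + 40(y² + 24y) = -3996
Completing the square gives 49(x - 2)² + 40(y + 12)² = -3996 + 196 + 5760 = 1960.
Divide by 1960: (x - 2)²/40 + (y + 12)²/49 = 1
Ellipse, center (2, -12), major axis vertical; a² = 49, b² = 40.
c² = a² - b² = 9, so c = 3.
e = c/a = 3/7.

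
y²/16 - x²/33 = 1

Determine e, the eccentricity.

e = 7/4

Center (0, 0). The positive term is the y-term, so the transverse axis is vertical; a² = 16, b² = 33.
c² = a² + b² = 49, so c = 7.
e = c/a = 7/4.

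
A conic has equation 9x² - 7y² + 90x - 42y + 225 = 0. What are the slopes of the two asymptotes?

Rearranging, 9(x² + 10x) -7(y² + 6y) = -225.
Complete the square in x and y: 9(x + 5)² -7(y + 3)² = -225 + 225 - 63 = -63
Divide by -63: (y + 3)²/9 - (x + 5)²/7 = 1
Hyperbola, center (-5, -3), transverse axis vertical; a² = 9, b² = 7.
For a vertical hyperbola the asymptotes have slope ±a/b.
Here that is ±3/√7 = ±3√7/7.

3√7/7 and -3√7/7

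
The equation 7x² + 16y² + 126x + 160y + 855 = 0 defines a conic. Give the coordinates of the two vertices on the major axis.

(-13, -5) and (-5, -5)

Group: 7(x² + 18x) + 16(y² + 10y) = -855
Completing the square gives 7(x + 9)² + 16(y + 5)² = -855 + 567 + 400 = 112.
Divide through by 112 to get (x + 9)²/16 + (y + 5)²/7 = 1.
Ellipse, center (-9, -5), major axis horizontal; a² = 16, b² = 7.
a = 4. Vertices at (h ± a, k).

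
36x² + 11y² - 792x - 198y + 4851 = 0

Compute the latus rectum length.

Group: 36(x² - 22x) + 11(y² - 18y) = -4851
Complete the square: 36(x - 11)² + 11(y - 9)² = -4851 + 4356 + 891 = 396
Divide through by 396 to get (x - 11)²/11 + (y - 9)²/36 = 1.
Ellipse, center (11, 9), major axis vertical; a² = 36, b² = 11.
Latus rectum length = 2b²/a = 2·11/6 = 11/3.

11/3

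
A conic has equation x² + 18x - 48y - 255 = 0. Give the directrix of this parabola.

y = -19

Only x is squared. Complete the square in x: (x + 9)² = 48(y + 7).
Vertex (-9, -7); 4p = 48 so p = 12. Opens up.
Directrix is the horizontal line y = k − p = -7 − (12) = -19.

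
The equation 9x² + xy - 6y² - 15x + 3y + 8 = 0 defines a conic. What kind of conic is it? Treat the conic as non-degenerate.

hyperbola

A = 9, B = 1, C = -6.
Discriminant B² − 4AC = 1² − 4·9·(-6) = 217.
B² − 4AC > 0 ⇒ hyperbola.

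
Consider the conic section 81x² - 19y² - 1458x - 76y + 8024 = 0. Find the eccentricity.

e = 10/9

81(x² - 18x) -19(y² + 4y) = -8024
Complete the square: 81(x - 9)² -19(y + 2)² = -8024 + 6561 - 76 = -1539
Divide through by -1539 to get (y + 2)²/81 - (x - 9)²/19 = 1.
Hyperbola, center (9, -2), transverse axis vertical; a² = 81, b² = 19.
c² = a² + b² = 100, so c = 10.
e = c/a = 10/9.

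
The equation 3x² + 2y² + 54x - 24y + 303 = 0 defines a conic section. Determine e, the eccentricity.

Rearranging, 3(x² + 18x) + 2(y² - 12y) = -303.
Completing the square gives 3(x + 9)² + 2(y - 6)² = -303 + 243 + 72 = 12.
Divide by 12: (x + 9)²/4 + (y - 6)²/6 = 1
Ellipse, center (-9, 6), major axis vertical; a² = 6, b² = 4.
c² = a² - b² = 2, so c = √2.
e = c/a = √2/√6 = √3/3.

e = √3/3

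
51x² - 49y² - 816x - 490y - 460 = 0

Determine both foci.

(-2, -5) and (18, -5)

51(x² - 16x) -49(y² + 10y) = 460
Complete the square: 51(x - 8)² -49(y + 5)² = 460 + 3264 - 1225 = 2499
Dividing both sides by 2499: (x - 8)²/49 - (y + 5)²/51 = 1
Hyperbola, center (8, -5), transverse axis horizontal; a² = 49, b² = 51.
c² = a² + b² = 49 + 51 = 100, so c = 10.
Foci lie on the horizontal axis through the center: (h ± c, k).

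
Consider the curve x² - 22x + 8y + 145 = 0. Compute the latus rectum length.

8

Only x is squared. Complete the square in x: (x - 11)² = -8(y + 3).
Vertex (11, -3); 4p = -8 so p = -2. Opens down.
Latus rectum length = |4p| = 8.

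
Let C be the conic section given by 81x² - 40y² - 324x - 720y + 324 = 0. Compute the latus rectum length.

80/9

Group the x- and y-terms: 81(x² - 4x) -40(y² + 18y) = -324
Completing the square gives 81(x - 2)² -40(y + 9)² = -324 + 324 - 3240 = -3240.
Dividing both sides by -3240: (y + 9)²/81 - (x - 2)²/40 = 1
Hyperbola, center (2, -9), transverse axis vertical; a² = 81, b² = 40.
Latus rectum length = 2b²/a = 2·40/9 = 80/9.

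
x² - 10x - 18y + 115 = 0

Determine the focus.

Only x is squared. Complete the square in x: (x - 5)² = 18(y - 5).
Vertex (5, 5); 4p = 18 so p = 9/2. Opens up.
Focus is p units from the vertex along the axis: (h, k + p).

(5, 19/2)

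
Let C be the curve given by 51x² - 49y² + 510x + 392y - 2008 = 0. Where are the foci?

(-15, 4) and (5, 4)

Collect terms: 51(x² + 10x) -49(y² - 8y) = 2008
Complete the square: 51(x + 5)² -49(y - 4)² = 2008 + 1275 - 784 = 2499
Divide through by 2499 to get (x + 5)²/49 - (y - 4)²/51 = 1.
Hyperbola, center (-5, 4), transverse axis horizontal; a² = 49, b² = 51.
c² = a² + b² = 49 + 51 = 100, so c = 10.
Foci lie on the horizontal axis through the center: (h ± c, k).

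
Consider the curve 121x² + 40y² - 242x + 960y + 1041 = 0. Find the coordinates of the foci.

Collect terms: 121(x² - 2x) + 40(y² + 24y) = -1041
121(x - 1)² + 40(y + 12)² = -1041 + 121 + 5760 = 4840
Divide through by 4840 to get (x - 1)²/40 + (y + 12)²/121 = 1.
Ellipse, center (1, -12), major axis vertical; a² = 121, b² = 40.
c² = a² - b² = 121 - 40 = 81, so c = 9.
Foci lie on the vertical axis through the center: (h, k ± c).

(1, -21) and (1, -3)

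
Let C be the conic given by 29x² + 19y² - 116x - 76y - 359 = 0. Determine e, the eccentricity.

e = √290/29

Group the x- and y-terms: 29(x² - 4x) + 19(y² - 4y) = 359
Completing the square gives 29(x - 2)² + 19(y - 2)² = 359 + 116 + 76 = 551.
Divide through by 551 to get (x - 2)²/19 + (y - 2)²/29 = 1.
Ellipse, center (2, 2), major axis vertical; a² = 29, b² = 19.
c² = a² - b² = 10, so c = √10.
e = c/a = √10/√29 = √290/29.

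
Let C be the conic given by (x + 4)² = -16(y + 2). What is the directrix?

Vertex (-4, -2); 4p = -16 so p = -4. Opens down.
Directrix is the horizontal line y = k − p = -2 − (-4) = 2.

y = 2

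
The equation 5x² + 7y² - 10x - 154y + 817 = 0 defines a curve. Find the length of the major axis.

Group the x- and y-terms: 5(x² - 2x) + 7(y² - 22y) = -817
Complete the square: 5(x - 1)² + 7(y - 11)² = -817 + 5 + 847 = 35
Divide through by 35 to get (x - 1)²/7 + (y - 11)²/5 = 1.
Ellipse, center (1, 11), major axis horizontal; a² = 7, b² = 5.
a² = 7 so a = √7; the major axis has length 2a = 2√7.

2√7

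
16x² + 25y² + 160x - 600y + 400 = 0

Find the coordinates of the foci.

(-14, 12) and (4, 12)

Group the x- and y-terms: 16(x² + 10x) + 25(y² - 24y) = -400
Completing the square gives 16(x + 5)² + 25(y - 12)² = -400 + 400 + 3600 = 3600.
Dividing both sides by 3600: (x + 5)²/225 + (y - 12)²/144 = 1
Ellipse, center (-5, 12), major axis horizontal; a² = 225, b² = 144.
c² = a² - b² = 225 - 144 = 81, so c = 9.
Foci lie on the horizontal axis through the center: (h ± c, k).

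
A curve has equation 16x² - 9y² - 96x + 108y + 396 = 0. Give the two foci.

(3, -4) and (3, 16)

Collect terms: 16(x² - 6x) -9(y² - 12y) = -396
Complete the square in x and y: 16(x - 3)² -9(y - 6)² = -396 + 144 - 324 = -576
Divide by -576: (y - 6)²/64 - (x - 3)²/36 = 1
Hyperbola, center (3, 6), transverse axis vertical; a² = 64, b² = 36.
c² = a² + b² = 64 + 36 = 100, so c = 10.
Foci lie on the vertical axis through the center: (h, k ± c).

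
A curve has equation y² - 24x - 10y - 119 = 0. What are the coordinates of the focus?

Only y is squared. Complete the square in y: (y - 5)² = 24(x + 6).
Vertex (-6, 5); 4p = 24 so p = 6. Opens right.
Focus is p units from the vertex along the axis: (h + p, k).

(0, 5)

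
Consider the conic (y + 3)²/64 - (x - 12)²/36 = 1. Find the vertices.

(12, -11) and (12, 5)

Center (12, -3). The positive term is the y-term, so the transverse axis is vertical; a² = 64, b² = 36.
a = 8. Vertices at (h, k ± a).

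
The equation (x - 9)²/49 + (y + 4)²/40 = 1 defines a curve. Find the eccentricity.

Center (9, -4). The larger denominator 49 sits under the x-term, so the major axis is horizontal; a² = 49, b² = 40.
c² = a² - b² = 9, so c = 3.
e = c/a = 3/7.

e = 3/7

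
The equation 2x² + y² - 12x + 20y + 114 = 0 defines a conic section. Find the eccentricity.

2(x² - 6x) + (y² + 20y) = -114
Complete the square in x and y: 2(x - 3)² + (y + 10)² = -114 + 18 + 100 = 4
Divide through by 4 to get (x - 3)²/2 + (y + 10)²/4 = 1.
Ellipse, center (3, -10), major axis vertical; a² = 4, b² = 2.
c² = a² - b² = 2, so c = √2.
e = c/a = √2/2.

e = √2/2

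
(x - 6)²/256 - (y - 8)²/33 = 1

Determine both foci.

(-11, 8) and (23, 8)

Center (6, 8). The positive term is the x-term, so the transverse axis is horizontal; a² = 256, b² = 33.
c² = a² + b² = 256 + 33 = 289, so c = 17.
Foci lie on the horizontal axis through the center: (h ± c, k).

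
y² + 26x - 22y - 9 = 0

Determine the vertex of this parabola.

(5, 11)

Only y is squared. Complete the square in y: (y - 11)² = -26(x - 5).
Vertex (5, 11); 4p = -26 so p = -13/2. Opens left.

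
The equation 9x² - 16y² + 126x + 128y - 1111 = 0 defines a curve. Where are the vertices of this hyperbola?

Group: 9(x² + 14x) -16(y² - 8y) = 1111
Completing the square gives 9(x + 7)² -16(y - 4)² = 1111 + 441 - 256 = 1296.
Dividing both sides by 1296: (x + 7)²/144 - (y - 4)²/81 = 1
Hyperbola, center (-7, 4), transverse axis horizontal; a² = 144, b² = 81.
a = 12. Vertices at (h ± a, k).

(-19, 4) and (5, 4)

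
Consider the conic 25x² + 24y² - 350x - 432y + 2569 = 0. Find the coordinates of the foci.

Group: 25(x² - 14x) + 24(y² - 18y) = -2569
Complete the square: 25(x - 7)² + 24(y - 9)² = -2569 + 1225 + 1944 = 600
Dividing both sides by 600: (x - 7)²/24 + (y - 9)²/25 = 1
Ellipse, center (7, 9), major axis vertical; a² = 25, b² = 24.
c² = a² - b² = 25 - 24 = 1, so c = 1.
Foci lie on the vertical axis through the center: (h, k ± c).

(7, 8) and (7, 10)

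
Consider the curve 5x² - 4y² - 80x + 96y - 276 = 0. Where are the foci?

Rearranging, 5(x² - 16x) -4(y² - 24y) = 276.
5(x - 8)² -4(y - 12)² = 276 + 320 - 576 = 20
Divide through by 20 to get (x - 8)²/4 - (y - 12)²/5 = 1.
Hyperbola, center (8, 12), transverse axis horizontal; a² = 4, b² = 5.
c² = a² + b² = 4 + 5 = 9, so c = 3.
Foci lie on the horizontal axis through the center: (h ± c, k).

(5, 12) and (11, 12)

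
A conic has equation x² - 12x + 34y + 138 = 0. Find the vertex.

(6, -3)

Only x is squared. Complete the square in x: (x - 6)² = -34(y + 3).
Vertex (6, -3); 4p = -34 so p = -17/2. Opens down.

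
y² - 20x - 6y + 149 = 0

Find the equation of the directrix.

x = 2

Only y is squared. Complete the square in y: (y - 3)² = 20(x - 7).
Vertex (7, 3); 4p = 20 so p = 5. Opens right.
Directrix is the vertical line x = h − p = 7 − (5) = 2.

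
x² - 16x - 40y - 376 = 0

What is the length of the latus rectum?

Only x is squared. Complete the square in x: (x - 8)² = 40(y + 11).
Vertex (8, -11); 4p = 40 so p = 10. Opens up.
Latus rectum length = |4p| = 40.

40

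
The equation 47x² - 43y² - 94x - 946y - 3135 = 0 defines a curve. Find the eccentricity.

Collect terms: 47(x² - 2x) -43(y² + 22y) = 3135
Complete the square: 47(x - 1)² -43(y + 11)² = 3135 + 47 - 5203 = -2021
Divide by -2021: (y + 11)²/47 - (x - 1)²/43 = 1
Hyperbola, center (1, -11), transverse axis vertical; a² = 47, b² = 43.
c² = a² + b² = 90, so c = 3√10.
e = c/a = 3√10/√47 = 3√470/47.

e = 3√470/47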